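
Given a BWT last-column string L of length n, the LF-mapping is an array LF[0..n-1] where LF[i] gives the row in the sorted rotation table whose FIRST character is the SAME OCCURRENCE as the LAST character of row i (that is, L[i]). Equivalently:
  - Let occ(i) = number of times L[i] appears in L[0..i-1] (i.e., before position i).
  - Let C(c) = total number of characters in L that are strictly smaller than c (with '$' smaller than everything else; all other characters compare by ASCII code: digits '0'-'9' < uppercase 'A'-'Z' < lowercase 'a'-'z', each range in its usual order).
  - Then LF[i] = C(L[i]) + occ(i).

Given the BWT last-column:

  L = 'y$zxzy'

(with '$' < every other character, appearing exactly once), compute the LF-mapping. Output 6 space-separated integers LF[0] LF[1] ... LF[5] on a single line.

Char counts: '$':1, 'x':1, 'y':2, 'z':2
C (first-col start): C('$')=0, C('x')=1, C('y')=2, C('z')=4
L[0]='y': occ=0, LF[0]=C('y')+0=2+0=2
L[1]='$': occ=0, LF[1]=C('$')+0=0+0=0
L[2]='z': occ=0, LF[2]=C('z')+0=4+0=4
L[3]='x': occ=0, LF[3]=C('x')+0=1+0=1
L[4]='z': occ=1, LF[4]=C('z')+1=4+1=5
L[5]='y': occ=1, LF[5]=C('y')+1=2+1=3

Answer: 2 0 4 1 5 3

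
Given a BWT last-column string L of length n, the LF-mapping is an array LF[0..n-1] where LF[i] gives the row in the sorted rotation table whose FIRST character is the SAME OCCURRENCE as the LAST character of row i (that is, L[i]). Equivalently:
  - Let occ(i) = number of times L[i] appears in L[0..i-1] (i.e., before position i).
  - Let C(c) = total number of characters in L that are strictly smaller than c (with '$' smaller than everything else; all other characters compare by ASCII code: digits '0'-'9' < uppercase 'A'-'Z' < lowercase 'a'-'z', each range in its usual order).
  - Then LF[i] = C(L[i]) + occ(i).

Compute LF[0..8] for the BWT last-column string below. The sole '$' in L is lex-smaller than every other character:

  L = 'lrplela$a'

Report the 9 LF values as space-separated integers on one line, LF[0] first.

Char counts: '$':1, 'a':2, 'e':1, 'l':3, 'p':1, 'r':1
C (first-col start): C('$')=0, C('a')=1, C('e')=3, C('l')=4, C('p')=7, C('r')=8
L[0]='l': occ=0, LF[0]=C('l')+0=4+0=4
L[1]='r': occ=0, LF[1]=C('r')+0=8+0=8
L[2]='p': occ=0, LF[2]=C('p')+0=7+0=7
L[3]='l': occ=1, LF[3]=C('l')+1=4+1=5
L[4]='e': occ=0, LF[4]=C('e')+0=3+0=3
L[5]='l': occ=2, LF[5]=C('l')+2=4+2=6
L[6]='a': occ=0, LF[6]=C('a')+0=1+0=1
L[7]='$': occ=0, LF[7]=C('$')+0=0+0=0
L[8]='a': occ=1, LF[8]=C('a')+1=1+1=2

Answer: 4 8 7 5 3 6 1 0 2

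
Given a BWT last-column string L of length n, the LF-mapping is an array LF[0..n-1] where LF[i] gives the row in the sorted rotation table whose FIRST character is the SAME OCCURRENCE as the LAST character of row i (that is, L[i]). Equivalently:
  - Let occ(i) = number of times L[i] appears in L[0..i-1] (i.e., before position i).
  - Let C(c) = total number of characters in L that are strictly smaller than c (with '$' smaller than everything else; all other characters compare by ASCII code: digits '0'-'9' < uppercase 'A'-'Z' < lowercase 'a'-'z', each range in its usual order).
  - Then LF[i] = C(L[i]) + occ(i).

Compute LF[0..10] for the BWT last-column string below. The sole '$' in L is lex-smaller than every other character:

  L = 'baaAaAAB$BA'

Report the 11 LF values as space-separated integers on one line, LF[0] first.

Char counts: '$':1, 'A':4, 'B':2, 'a':3, 'b':1
C (first-col start): C('$')=0, C('A')=1, C('B')=5, C('a')=7, C('b')=10
L[0]='b': occ=0, LF[0]=C('b')+0=10+0=10
L[1]='a': occ=0, LF[1]=C('a')+0=7+0=7
L[2]='a': occ=1, LF[2]=C('a')+1=7+1=8
L[3]='A': occ=0, LF[3]=C('A')+0=1+0=1
L[4]='a': occ=2, LF[4]=C('a')+2=7+2=9
L[5]='A': occ=1, LF[5]=C('A')+1=1+1=2
L[6]='A': occ=2, LF[6]=C('A')+2=1+2=3
L[7]='B': occ=0, LF[7]=C('B')+0=5+0=5
L[8]='$': occ=0, LF[8]=C('$')+0=0+0=0
L[9]='B': occ=1, LF[9]=C('B')+1=5+1=6
L[10]='A': occ=3, LF[10]=C('A')+3=1+3=4

Answer: 10 7 8 1 9 2 3 5 0 6 4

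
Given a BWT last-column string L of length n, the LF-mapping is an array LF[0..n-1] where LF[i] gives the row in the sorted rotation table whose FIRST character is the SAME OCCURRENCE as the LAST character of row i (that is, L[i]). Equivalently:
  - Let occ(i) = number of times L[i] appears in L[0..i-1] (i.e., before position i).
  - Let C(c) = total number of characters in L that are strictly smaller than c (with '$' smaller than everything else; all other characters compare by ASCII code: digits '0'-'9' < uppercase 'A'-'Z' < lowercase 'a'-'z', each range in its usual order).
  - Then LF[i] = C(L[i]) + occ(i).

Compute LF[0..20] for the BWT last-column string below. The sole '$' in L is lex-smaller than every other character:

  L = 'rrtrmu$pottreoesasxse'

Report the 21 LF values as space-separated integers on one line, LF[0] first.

Char counts: '$':1, 'a':1, 'e':3, 'm':1, 'o':2, 'p':1, 'r':4, 's':3, 't':3, 'u':1, 'x':1
C (first-col start): C('$')=0, C('a')=1, C('e')=2, C('m')=5, C('o')=6, C('p')=8, C('r')=9, C('s')=13, C('t')=16, C('u')=19, C('x')=20
L[0]='r': occ=0, LF[0]=C('r')+0=9+0=9
L[1]='r': occ=1, LF[1]=C('r')+1=9+1=10
L[2]='t': occ=0, LF[2]=C('t')+0=16+0=16
L[3]='r': occ=2, LF[3]=C('r')+2=9+2=11
L[4]='m': occ=0, LF[4]=C('m')+0=5+0=5
L[5]='u': occ=0, LF[5]=C('u')+0=19+0=19
L[6]='$': occ=0, LF[6]=C('$')+0=0+0=0
L[7]='p': occ=0, LF[7]=C('p')+0=8+0=8
L[8]='o': occ=0, LF[8]=C('o')+0=6+0=6
L[9]='t': occ=1, LF[9]=C('t')+1=16+1=17
L[10]='t': occ=2, LF[10]=C('t')+2=16+2=18
L[11]='r': occ=3, LF[11]=C('r')+3=9+3=12
L[12]='e': occ=0, LF[12]=C('e')+0=2+0=2
L[13]='o': occ=1, LF[13]=C('o')+1=6+1=7
L[14]='e': occ=1, LF[14]=C('e')+1=2+1=3
L[15]='s': occ=0, LF[15]=C('s')+0=13+0=13
L[16]='a': occ=0, LF[16]=C('a')+0=1+0=1
L[17]='s': occ=1, LF[17]=C('s')+1=13+1=14
L[18]='x': occ=0, LF[18]=C('x')+0=20+0=20
L[19]='s': occ=2, LF[19]=C('s')+2=13+2=15
L[20]='e': occ=2, LF[20]=C('e')+2=2+2=4

Answer: 9 10 16 11 5 19 0 8 6 17 18 12 2 7 3 13 1 14 20 15 4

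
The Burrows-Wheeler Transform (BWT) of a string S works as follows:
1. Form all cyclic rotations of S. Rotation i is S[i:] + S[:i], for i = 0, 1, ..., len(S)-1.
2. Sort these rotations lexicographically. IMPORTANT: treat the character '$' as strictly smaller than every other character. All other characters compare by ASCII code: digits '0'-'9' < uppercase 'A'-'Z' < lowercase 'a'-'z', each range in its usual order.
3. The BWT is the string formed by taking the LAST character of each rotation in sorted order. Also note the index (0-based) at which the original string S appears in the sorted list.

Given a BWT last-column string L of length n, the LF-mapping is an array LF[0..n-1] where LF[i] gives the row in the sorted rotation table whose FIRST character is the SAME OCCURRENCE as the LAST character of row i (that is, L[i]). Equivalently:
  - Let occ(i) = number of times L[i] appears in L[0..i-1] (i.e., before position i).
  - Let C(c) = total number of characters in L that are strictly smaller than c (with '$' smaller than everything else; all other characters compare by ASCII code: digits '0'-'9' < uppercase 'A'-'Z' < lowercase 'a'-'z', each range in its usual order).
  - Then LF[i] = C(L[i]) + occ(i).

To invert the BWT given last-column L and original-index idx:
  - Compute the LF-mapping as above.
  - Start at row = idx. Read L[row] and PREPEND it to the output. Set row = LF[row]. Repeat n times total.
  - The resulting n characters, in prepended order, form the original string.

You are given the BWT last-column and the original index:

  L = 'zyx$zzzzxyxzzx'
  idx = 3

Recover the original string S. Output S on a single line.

Answer: xzyzyxxzxzzzz$

Derivation:
LF mapping: 7 5 1 0 8 9 10 11 2 6 3 12 13 4
Walk LF starting at row 3, prepending L[row]:
  step 1: row=3, L[3]='$', prepend. Next row=LF[3]=0
  step 2: row=0, L[0]='z', prepend. Next row=LF[0]=7
  step 3: row=7, L[7]='z', prepend. Next row=LF[7]=11
  step 4: row=11, L[11]='z', prepend. Next row=LF[11]=12
  step 5: row=12, L[12]='z', prepend. Next row=LF[12]=13
  step 6: row=13, L[13]='x', prepend. Next row=LF[13]=4
  step 7: row=4, L[4]='z', prepend. Next row=LF[4]=8
  step 8: row=8, L[8]='x', prepend. Next row=LF[8]=2
  step 9: row=2, L[2]='x', prepend. Next row=LF[2]=1
  step 10: row=1, L[1]='y', prepend. Next row=LF[1]=5
  step 11: row=5, L[5]='z', prepend. Next row=LF[5]=9
  step 12: row=9, L[9]='y', prepend. Next row=LF[9]=6
  step 13: row=6, L[6]='z', prepend. Next row=LF[6]=10
  step 14: row=10, L[10]='x', prepend. Next row=LF[10]=3
Reversed output: xzyzyxxzxzzzz$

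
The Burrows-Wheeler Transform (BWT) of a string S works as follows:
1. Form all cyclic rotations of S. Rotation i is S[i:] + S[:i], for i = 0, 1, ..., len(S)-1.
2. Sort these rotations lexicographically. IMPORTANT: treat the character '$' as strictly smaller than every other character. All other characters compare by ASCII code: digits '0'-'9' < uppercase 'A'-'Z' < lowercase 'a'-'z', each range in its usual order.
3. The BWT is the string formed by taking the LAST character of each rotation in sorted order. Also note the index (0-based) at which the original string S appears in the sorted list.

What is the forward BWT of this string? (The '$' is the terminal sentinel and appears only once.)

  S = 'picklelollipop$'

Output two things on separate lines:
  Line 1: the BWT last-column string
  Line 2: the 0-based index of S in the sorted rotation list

All 15 rotations (rotation i = S[i:]+S[:i]):
  rot[0] = picklelollipop$
  rot[1] = icklelollipop$p
  rot[2] = cklelollipop$pi
  rot[3] = klelollipop$pic
  rot[4] = lelollipop$pick
  rot[5] = elollipop$pickl
  rot[6] = lollipop$pickle
  rot[7] = ollipop$picklel
  rot[8] = llipop$picklelo
  rot[9] = lipop$picklelol
  rot[10] = ipop$pickleloll
  rot[11] = pop$picklelolli
  rot[12] = op$picklelollip
  rot[13] = p$picklelollipo
  rot[14] = $picklelollipop
Sorted (with $ < everything):
  sorted[0] = $picklelollipop  (last char: 'p')
  sorted[1] = cklelollipop$pi  (last char: 'i')
  sorted[2] = elollipop$pickl  (last char: 'l')
  sorted[3] = icklelollipop$p  (last char: 'p')
  sorted[4] = ipop$pickleloll  (last char: 'l')
  sorted[5] = klelollipop$pic  (last char: 'c')
  sorted[6] = lelollipop$pick  (last char: 'k')
  sorted[7] = lipop$picklelol  (last char: 'l')
  sorted[8] = llipop$picklelo  (last char: 'o')
  sorted[9] = lollipop$pickle  (last char: 'e')
  sorted[10] = ollipop$picklel  (last char: 'l')
  sorted[11] = op$picklelollip  (last char: 'p')
  sorted[12] = p$picklelollipo  (last char: 'o')
  sorted[13] = picklelollipop$  (last char: '$')
  sorted[14] = pop$picklelolli  (last char: 'i')
Last column: pilplckloelpo$i
Original string S is at sorted index 13

Answer: pilplckloelpo$i
13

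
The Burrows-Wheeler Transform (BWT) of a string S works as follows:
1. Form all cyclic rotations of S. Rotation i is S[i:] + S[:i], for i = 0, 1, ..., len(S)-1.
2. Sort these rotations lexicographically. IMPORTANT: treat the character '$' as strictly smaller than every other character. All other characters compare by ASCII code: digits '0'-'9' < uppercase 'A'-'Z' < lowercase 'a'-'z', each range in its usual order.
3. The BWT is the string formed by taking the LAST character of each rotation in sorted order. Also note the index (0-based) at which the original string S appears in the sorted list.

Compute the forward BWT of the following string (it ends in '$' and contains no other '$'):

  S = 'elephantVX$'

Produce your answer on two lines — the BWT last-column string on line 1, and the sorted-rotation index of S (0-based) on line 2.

All 11 rotations (rotation i = S[i:]+S[:i]):
  rot[0] = elephantVX$
  rot[1] = lephantVX$e
  rot[2] = ephantVX$el
  rot[3] = phantVX$ele
  rot[4] = hantVX$elep
  rot[5] = antVX$eleph
  rot[6] = ntVX$elepha
  rot[7] = tVX$elephan
  rot[8] = VX$elephant
  rot[9] = X$elephantV
  rot[10] = $elephantVX
Sorted (with $ < everything):
  sorted[0] = $elephantVX  (last char: 'X')
  sorted[1] = VX$elephant  (last char: 't')
  sorted[2] = X$elephantV  (last char: 'V')
  sorted[3] = antVX$eleph  (last char: 'h')
  sorted[4] = elephantVX$  (last char: '$')
  sorted[5] = ephantVX$el  (last char: 'l')
  sorted[6] = hantVX$elep  (last char: 'p')
  sorted[7] = lephantVX$e  (last char: 'e')
  sorted[8] = ntVX$elepha  (last char: 'a')
  sorted[9] = phantVX$ele  (last char: 'e')
  sorted[10] = tVX$elephan  (last char: 'n')
Last column: XtVh$lpeaen
Original string S is at sorted index 4

Answer: XtVh$lpeaen
4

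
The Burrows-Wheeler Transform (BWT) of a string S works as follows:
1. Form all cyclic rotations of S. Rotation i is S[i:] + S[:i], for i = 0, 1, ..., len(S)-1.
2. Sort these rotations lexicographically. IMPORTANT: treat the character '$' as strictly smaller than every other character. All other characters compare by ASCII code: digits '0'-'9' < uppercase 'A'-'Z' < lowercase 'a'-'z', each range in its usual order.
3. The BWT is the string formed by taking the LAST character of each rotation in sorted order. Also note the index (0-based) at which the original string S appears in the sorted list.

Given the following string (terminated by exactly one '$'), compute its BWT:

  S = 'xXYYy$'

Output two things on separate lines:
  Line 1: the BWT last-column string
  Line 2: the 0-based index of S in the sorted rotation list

All 6 rotations (rotation i = S[i:]+S[:i]):
  rot[0] = xXYYy$
  rot[1] = XYYy$x
  rot[2] = YYy$xX
  rot[3] = Yy$xXY
  rot[4] = y$xXYY
  rot[5] = $xXYYy
Sorted (with $ < everything):
  sorted[0] = $xXYYy  (last char: 'y')
  sorted[1] = XYYy$x  (last char: 'x')
  sorted[2] = YYy$xX  (last char: 'X')
  sorted[3] = Yy$xXY  (last char: 'Y')
  sorted[4] = xXYYy$  (last char: '$')
  sorted[5] = y$xXYY  (last char: 'Y')
Last column: yxXY$Y
Original string S is at sorted index 4

Answer: yxXY$Y
4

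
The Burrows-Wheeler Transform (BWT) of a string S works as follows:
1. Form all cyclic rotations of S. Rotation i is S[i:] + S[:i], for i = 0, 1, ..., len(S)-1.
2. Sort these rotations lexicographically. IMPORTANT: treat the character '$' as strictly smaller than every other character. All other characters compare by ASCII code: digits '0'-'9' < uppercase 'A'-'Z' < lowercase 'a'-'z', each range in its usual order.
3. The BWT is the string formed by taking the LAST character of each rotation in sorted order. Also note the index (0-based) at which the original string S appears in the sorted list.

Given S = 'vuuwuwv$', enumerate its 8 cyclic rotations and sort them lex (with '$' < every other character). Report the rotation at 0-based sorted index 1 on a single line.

All 8 rotations (rotation i = S[i:]+S[:i]):
  rot[0] = vuuwuwv$
  rot[1] = uuwuwv$v
  rot[2] = uwuwv$vu
  rot[3] = wuwv$vuu
  rot[4] = uwv$vuuw
  rot[5] = wv$vuuwu
  rot[6] = v$vuuwuw
  rot[7] = $vuuwuwv
Sorted (with $ < everything):
  sorted[0] = $vuuwuwv
  sorted[1] = uuwuwv$v
  sorted[2] = uwuwv$vu
  sorted[3] = uwv$vuuw
  sorted[4] = v$vuuwuw
  sorted[5] = vuuwuwv$
  sorted[6] = wuwv$vuu
  sorted[7] = wv$vuuwu
sorted[1] = uuwuwv$v

Answer: uuwuwv$v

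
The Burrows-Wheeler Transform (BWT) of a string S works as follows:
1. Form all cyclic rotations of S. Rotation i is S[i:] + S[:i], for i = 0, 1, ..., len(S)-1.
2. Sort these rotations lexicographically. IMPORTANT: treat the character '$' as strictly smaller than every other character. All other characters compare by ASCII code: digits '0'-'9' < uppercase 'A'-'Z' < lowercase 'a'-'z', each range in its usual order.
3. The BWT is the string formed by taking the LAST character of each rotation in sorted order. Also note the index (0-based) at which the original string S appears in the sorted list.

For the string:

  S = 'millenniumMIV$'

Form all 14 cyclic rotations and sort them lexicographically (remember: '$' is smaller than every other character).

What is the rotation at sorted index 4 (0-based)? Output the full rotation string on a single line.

Answer: enniumMIV$mill

Derivation:
All 14 rotations (rotation i = S[i:]+S[:i]):
  rot[0] = millenniumMIV$
  rot[1] = illenniumMIV$m
  rot[2] = llenniumMIV$mi
  rot[3] = lenniumMIV$mil
  rot[4] = enniumMIV$mill
  rot[5] = nniumMIV$mille
  rot[6] = niumMIV$millen
  rot[7] = iumMIV$millenn
  rot[8] = umMIV$millenni
  rot[9] = mMIV$millenniu
  rot[10] = MIV$millennium
  rot[11] = IV$millenniumM
  rot[12] = V$millenniumMI
  rot[13] = $millenniumMIV
Sorted (with $ < everything):
  sorted[0] = $millenniumMIV
  sorted[1] = IV$millenniumM
  sorted[2] = MIV$millennium
  sorted[3] = V$millenniumMI
  sorted[4] = enniumMIV$mill
  sorted[5] = illenniumMIV$m
  sorted[6] = iumMIV$millenn
  sorted[7] = lenniumMIV$mil
  sorted[8] = llenniumMIV$mi
  sorted[9] = mMIV$millenniu
  sorted[10] = millenniumMIV$
  sorted[11] = niumMIV$millen
  sorted[12] = nniumMIV$mille
  sorted[13] = umMIV$millenni
sorted[4] = enniumMIV$mill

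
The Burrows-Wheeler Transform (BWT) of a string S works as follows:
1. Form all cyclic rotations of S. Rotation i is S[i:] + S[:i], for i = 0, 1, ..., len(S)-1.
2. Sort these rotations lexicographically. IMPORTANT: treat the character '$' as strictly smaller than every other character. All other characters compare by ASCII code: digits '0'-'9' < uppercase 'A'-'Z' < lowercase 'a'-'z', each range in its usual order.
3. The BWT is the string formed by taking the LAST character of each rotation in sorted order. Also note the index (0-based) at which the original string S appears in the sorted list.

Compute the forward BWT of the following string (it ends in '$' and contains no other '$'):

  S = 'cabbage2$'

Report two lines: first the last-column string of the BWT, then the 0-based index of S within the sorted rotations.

All 9 rotations (rotation i = S[i:]+S[:i]):
  rot[0] = cabbage2$
  rot[1] = abbage2$c
  rot[2] = bbage2$ca
  rot[3] = bage2$cab
  rot[4] = age2$cabb
  rot[5] = ge2$cabba
  rot[6] = e2$cabbag
  rot[7] = 2$cabbage
  rot[8] = $cabbage2
Sorted (with $ < everything):
  sorted[0] = $cabbage2  (last char: '2')
  sorted[1] = 2$cabbage  (last char: 'e')
  sorted[2] = abbage2$c  (last char: 'c')
  sorted[3] = age2$cabb  (last char: 'b')
  sorted[4] = bage2$cab  (last char: 'b')
  sorted[5] = bbage2$ca  (last char: 'a')
  sorted[6] = cabbage2$  (last char: '$')
  sorted[7] = e2$cabbag  (last char: 'g')
  sorted[8] = ge2$cabba  (last char: 'a')
Last column: 2ecbba$ga
Original string S is at sorted index 6

Answer: 2ecbba$ga
6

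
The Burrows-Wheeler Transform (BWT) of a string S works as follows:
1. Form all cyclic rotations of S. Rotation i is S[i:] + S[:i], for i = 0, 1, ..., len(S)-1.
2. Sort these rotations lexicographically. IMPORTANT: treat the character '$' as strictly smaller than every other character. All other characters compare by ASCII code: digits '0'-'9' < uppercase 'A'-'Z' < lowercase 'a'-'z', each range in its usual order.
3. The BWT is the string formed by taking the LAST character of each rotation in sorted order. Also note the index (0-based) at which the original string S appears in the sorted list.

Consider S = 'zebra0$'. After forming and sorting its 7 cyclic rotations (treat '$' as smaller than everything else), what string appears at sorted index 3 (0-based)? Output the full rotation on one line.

Answer: bra0$ze

Derivation:
All 7 rotations (rotation i = S[i:]+S[:i]):
  rot[0] = zebra0$
  rot[1] = ebra0$z
  rot[2] = bra0$ze
  rot[3] = ra0$zeb
  rot[4] = a0$zebr
  rot[5] = 0$zebra
  rot[6] = $zebra0
Sorted (with $ < everything):
  sorted[0] = $zebra0
  sorted[1] = 0$zebra
  sorted[2] = a0$zebr
  sorted[3] = bra0$ze
  sorted[4] = ebra0$z
  sorted[5] = ra0$zeb
  sorted[6] = zebra0$
sorted[3] = bra0$ze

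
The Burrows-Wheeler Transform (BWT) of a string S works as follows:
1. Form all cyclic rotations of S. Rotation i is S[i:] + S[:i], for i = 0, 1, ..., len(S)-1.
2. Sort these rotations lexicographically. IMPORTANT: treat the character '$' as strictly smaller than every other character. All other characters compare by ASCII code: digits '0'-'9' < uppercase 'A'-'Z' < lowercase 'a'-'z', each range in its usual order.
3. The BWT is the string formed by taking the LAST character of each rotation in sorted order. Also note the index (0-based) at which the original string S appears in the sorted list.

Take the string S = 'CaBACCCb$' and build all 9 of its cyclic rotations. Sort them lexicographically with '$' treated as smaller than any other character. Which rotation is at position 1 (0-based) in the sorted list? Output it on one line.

All 9 rotations (rotation i = S[i:]+S[:i]):
  rot[0] = CaBACCCb$
  rot[1] = aBACCCb$C
  rot[2] = BACCCb$Ca
  rot[3] = ACCCb$CaB
  rot[4] = CCCb$CaBA
  rot[5] = CCb$CaBAC
  rot[6] = Cb$CaBACC
  rot[7] = b$CaBACCC
  rot[8] = $CaBACCCb
Sorted (with $ < everything):
  sorted[0] = $CaBACCCb
  sorted[1] = ACCCb$CaB
  sorted[2] = BACCCb$Ca
  sorted[3] = CCCb$CaBA
  sorted[4] = CCb$CaBAC
  sorted[5] = CaBACCCb$
  sorted[6] = Cb$CaBACC
  sorted[7] = aBACCCb$C
  sorted[8] = b$CaBACCC
sorted[1] = ACCCb$CaB

Answer: ACCCb$CaB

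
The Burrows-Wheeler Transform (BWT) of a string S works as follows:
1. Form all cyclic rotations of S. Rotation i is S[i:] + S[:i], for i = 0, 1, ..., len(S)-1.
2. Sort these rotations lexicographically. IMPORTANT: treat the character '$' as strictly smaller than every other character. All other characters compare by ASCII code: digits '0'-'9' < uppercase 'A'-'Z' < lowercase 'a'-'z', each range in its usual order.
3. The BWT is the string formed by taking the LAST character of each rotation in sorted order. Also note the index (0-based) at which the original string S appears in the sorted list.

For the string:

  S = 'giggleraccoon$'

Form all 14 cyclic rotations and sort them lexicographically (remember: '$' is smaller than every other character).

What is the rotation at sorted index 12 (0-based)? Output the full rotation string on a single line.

All 14 rotations (rotation i = S[i:]+S[:i]):
  rot[0] = giggleraccoon$
  rot[1] = iggleraccoon$g
  rot[2] = ggleraccoon$gi
  rot[3] = gleraccoon$gig
  rot[4] = leraccoon$gigg
  rot[5] = eraccoon$giggl
  rot[6] = raccoon$giggle
  rot[7] = accoon$giggler
  rot[8] = ccoon$gigglera
  rot[9] = coon$gigglerac
  rot[10] = oon$giggleracc
  rot[11] = on$giggleracco
  rot[12] = n$giggleraccoo
  rot[13] = $giggleraccoon
Sorted (with $ < everything):
  sorted[0] = $giggleraccoon
  sorted[1] = accoon$giggler
  sorted[2] = ccoon$gigglera
  sorted[3] = coon$gigglerac
  sorted[4] = eraccoon$giggl
  sorted[5] = ggleraccoon$gi
  sorted[6] = giggleraccoon$
  sorted[7] = gleraccoon$gig
  sorted[8] = iggleraccoon$g
  sorted[9] = leraccoon$gigg
  sorted[10] = n$giggleraccoo
  sorted[11] = on$giggleracco
  sorted[12] = oon$giggleracc
  sorted[13] = raccoon$giggle
sorted[12] = oon$giggleracc

Answer: oon$giggleracc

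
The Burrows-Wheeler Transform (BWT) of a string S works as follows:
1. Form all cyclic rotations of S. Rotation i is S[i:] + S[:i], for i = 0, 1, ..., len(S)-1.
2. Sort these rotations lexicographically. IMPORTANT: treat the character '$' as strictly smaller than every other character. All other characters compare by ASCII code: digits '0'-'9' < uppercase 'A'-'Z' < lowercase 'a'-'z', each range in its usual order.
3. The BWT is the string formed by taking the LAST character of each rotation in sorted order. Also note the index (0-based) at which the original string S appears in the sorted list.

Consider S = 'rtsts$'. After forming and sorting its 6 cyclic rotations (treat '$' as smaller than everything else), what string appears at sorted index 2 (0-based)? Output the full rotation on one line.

All 6 rotations (rotation i = S[i:]+S[:i]):
  rot[0] = rtsts$
  rot[1] = tsts$r
  rot[2] = sts$rt
  rot[3] = ts$rts
  rot[4] = s$rtst
  rot[5] = $rtsts
Sorted (with $ < everything):
  sorted[0] = $rtsts
  sorted[1] = rtsts$
  sorted[2] = s$rtst
  sorted[3] = sts$rt
  sorted[4] = ts$rts
  sorted[5] = tsts$r
sorted[2] = s$rtst

Answer: s$rtst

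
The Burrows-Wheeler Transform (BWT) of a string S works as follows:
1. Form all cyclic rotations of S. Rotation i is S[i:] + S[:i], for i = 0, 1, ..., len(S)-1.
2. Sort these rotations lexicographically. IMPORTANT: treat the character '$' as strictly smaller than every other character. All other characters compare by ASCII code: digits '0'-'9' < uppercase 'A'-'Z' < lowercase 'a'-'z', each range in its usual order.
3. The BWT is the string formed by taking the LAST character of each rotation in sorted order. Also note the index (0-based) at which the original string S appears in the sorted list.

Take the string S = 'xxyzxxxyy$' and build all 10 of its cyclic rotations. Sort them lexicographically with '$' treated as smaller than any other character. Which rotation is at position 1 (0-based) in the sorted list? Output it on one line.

All 10 rotations (rotation i = S[i:]+S[:i]):
  rot[0] = xxyzxxxyy$
  rot[1] = xyzxxxyy$x
  rot[2] = yzxxxyy$xx
  rot[3] = zxxxyy$xxy
  rot[4] = xxxyy$xxyz
  rot[5] = xxyy$xxyzx
  rot[6] = xyy$xxyzxx
  rot[7] = yy$xxyzxxx
  rot[8] = y$xxyzxxxy
  rot[9] = $xxyzxxxyy
Sorted (with $ < everything):
  sorted[0] = $xxyzxxxyy
  sorted[1] = xxxyy$xxyz
  sorted[2] = xxyy$xxyzx
  sorted[3] = xxyzxxxyy$
  sorted[4] = xyy$xxyzxx
  sorted[5] = xyzxxxyy$x
  sorted[6] = y$xxyzxxxy
  sorted[7] = yy$xxyzxxx
  sorted[8] = yzxxxyy$xx
  sorted[9] = zxxxyy$xxy
sorted[1] = xxxyy$xxyz

Answer: xxxyy$xxyz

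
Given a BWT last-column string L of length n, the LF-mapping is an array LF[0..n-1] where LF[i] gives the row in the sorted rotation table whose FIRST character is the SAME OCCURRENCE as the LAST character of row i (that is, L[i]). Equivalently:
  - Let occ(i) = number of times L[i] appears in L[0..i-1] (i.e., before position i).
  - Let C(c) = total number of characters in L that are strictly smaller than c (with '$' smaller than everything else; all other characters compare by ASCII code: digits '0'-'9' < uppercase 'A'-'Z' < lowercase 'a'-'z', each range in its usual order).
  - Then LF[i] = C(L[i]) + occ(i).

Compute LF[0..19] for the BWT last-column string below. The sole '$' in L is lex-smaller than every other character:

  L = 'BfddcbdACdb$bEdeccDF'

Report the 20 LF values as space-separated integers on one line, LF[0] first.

Char counts: '$':1, 'A':1, 'B':1, 'C':1, 'D':1, 'E':1, 'F':1, 'b':3, 'c':3, 'd':5, 'e':1, 'f':1
C (first-col start): C('$')=0, C('A')=1, C('B')=2, C('C')=3, C('D')=4, C('E')=5, C('F')=6, C('b')=7, C('c')=10, C('d')=13, C('e')=18, C('f')=19
L[0]='B': occ=0, LF[0]=C('B')+0=2+0=2
L[1]='f': occ=0, LF[1]=C('f')+0=19+0=19
L[2]='d': occ=0, LF[2]=C('d')+0=13+0=13
L[3]='d': occ=1, LF[3]=C('d')+1=13+1=14
L[4]='c': occ=0, LF[4]=C('c')+0=10+0=10
L[5]='b': occ=0, LF[5]=C('b')+0=7+0=7
L[6]='d': occ=2, LF[6]=C('d')+2=13+2=15
L[7]='A': occ=0, LF[7]=C('A')+0=1+0=1
L[8]='C': occ=0, LF[8]=C('C')+0=3+0=3
L[9]='d': occ=3, LF[9]=C('d')+3=13+3=16
L[10]='b': occ=1, LF[10]=C('b')+1=7+1=8
L[11]='$': occ=0, LF[11]=C('$')+0=0+0=0
L[12]='b': occ=2, LF[12]=C('b')+2=7+2=9
L[13]='E': occ=0, LF[13]=C('E')+0=5+0=5
L[14]='d': occ=4, LF[14]=C('d')+4=13+4=17
L[15]='e': occ=0, LF[15]=C('e')+0=18+0=18
L[16]='c': occ=1, LF[16]=C('c')+1=10+1=11
L[17]='c': occ=2, LF[17]=C('c')+2=10+2=12
L[18]='D': occ=0, LF[18]=C('D')+0=4+0=4
L[19]='F': occ=0, LF[19]=C('F')+0=6+0=6

Answer: 2 19 13 14 10 7 15 1 3 16 8 0 9 5 17 18 11 12 4 6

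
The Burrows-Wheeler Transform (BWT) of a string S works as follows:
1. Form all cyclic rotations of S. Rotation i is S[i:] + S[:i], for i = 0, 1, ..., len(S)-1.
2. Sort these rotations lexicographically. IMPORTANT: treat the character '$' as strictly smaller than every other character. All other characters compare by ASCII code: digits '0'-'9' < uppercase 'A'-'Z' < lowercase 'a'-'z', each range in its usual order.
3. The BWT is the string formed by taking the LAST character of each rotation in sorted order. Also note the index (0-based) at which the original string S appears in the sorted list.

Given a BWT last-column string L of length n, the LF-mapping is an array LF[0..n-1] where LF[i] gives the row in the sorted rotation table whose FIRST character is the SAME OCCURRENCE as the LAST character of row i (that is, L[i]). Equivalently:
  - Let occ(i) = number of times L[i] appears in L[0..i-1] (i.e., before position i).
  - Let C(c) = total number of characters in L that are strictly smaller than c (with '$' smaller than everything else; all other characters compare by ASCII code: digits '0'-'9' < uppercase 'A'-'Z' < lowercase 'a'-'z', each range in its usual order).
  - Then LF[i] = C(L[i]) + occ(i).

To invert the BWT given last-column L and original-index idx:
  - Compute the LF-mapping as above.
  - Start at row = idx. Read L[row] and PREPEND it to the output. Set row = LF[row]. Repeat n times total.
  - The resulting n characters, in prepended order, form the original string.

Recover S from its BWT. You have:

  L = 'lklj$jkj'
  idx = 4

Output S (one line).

Answer: kjjljkl$

Derivation:
LF mapping: 6 4 7 1 0 2 5 3
Walk LF starting at row 4, prepending L[row]:
  step 1: row=4, L[4]='$', prepend. Next row=LF[4]=0
  step 2: row=0, L[0]='l', prepend. Next row=LF[0]=6
  step 3: row=6, L[6]='k', prepend. Next row=LF[6]=5
  step 4: row=5, L[5]='j', prepend. Next row=LF[5]=2
  step 5: row=2, L[2]='l', prepend. Next row=LF[2]=7
  step 6: row=7, L[7]='j', prepend. Next row=LF[7]=3
  step 7: row=3, L[3]='j', prepend. Next row=LF[3]=1
  step 8: row=1, L[1]='k', prepend. Next row=LF[1]=4
Reversed output: kjjljkl$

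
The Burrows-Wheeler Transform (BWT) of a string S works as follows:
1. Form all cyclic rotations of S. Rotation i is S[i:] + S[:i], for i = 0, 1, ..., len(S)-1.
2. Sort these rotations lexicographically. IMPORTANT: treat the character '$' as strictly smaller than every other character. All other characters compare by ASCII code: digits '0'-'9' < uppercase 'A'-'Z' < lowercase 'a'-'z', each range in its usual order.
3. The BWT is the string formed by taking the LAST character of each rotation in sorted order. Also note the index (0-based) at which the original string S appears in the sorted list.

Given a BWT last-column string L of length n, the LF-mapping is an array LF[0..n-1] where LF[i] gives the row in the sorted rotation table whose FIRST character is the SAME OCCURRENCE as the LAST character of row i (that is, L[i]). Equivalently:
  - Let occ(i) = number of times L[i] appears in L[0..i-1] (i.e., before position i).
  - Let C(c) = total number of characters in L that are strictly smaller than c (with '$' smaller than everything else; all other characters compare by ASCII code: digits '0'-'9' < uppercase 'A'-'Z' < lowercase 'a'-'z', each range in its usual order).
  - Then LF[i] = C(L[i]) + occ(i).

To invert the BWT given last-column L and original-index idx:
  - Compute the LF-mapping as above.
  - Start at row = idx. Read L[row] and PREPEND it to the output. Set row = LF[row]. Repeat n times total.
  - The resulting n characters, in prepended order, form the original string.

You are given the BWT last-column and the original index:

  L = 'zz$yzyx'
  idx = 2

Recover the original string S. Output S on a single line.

Answer: yyzxzz$

Derivation:
LF mapping: 4 5 0 2 6 3 1
Walk LF starting at row 2, prepending L[row]:
  step 1: row=2, L[2]='$', prepend. Next row=LF[2]=0
  step 2: row=0, L[0]='z', prepend. Next row=LF[0]=4
  step 3: row=4, L[4]='z', prepend. Next row=LF[4]=6
  step 4: row=6, L[6]='x', prepend. Next row=LF[6]=1
  step 5: row=1, L[1]='z', prepend. Next row=LF[1]=5
  step 6: row=5, L[5]='y', prepend. Next row=LF[5]=3
  step 7: row=3, L[3]='y', prepend. Next row=LF[3]=2
Reversed output: yyzxzz$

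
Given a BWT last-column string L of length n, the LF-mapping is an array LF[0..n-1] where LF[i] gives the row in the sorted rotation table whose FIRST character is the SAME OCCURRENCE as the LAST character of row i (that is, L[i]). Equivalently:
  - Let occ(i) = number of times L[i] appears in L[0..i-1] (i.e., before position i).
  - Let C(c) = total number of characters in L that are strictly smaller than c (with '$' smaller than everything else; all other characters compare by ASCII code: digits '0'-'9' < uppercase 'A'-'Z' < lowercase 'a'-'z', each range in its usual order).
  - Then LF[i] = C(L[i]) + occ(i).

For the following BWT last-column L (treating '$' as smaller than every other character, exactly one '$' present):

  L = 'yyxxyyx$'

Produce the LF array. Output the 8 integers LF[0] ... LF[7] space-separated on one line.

Answer: 4 5 1 2 6 7 3 0

Derivation:
Char counts: '$':1, 'x':3, 'y':4
C (first-col start): C('$')=0, C('x')=1, C('y')=4
L[0]='y': occ=0, LF[0]=C('y')+0=4+0=4
L[1]='y': occ=1, LF[1]=C('y')+1=4+1=5
L[2]='x': occ=0, LF[2]=C('x')+0=1+0=1
L[3]='x': occ=1, LF[3]=C('x')+1=1+1=2
L[4]='y': occ=2, LF[4]=C('y')+2=4+2=6
L[5]='y': occ=3, LF[5]=C('y')+3=4+3=7
L[6]='x': occ=2, LF[6]=C('x')+2=1+2=3
L[7]='$': occ=0, LF[7]=C('$')+0=0+0=0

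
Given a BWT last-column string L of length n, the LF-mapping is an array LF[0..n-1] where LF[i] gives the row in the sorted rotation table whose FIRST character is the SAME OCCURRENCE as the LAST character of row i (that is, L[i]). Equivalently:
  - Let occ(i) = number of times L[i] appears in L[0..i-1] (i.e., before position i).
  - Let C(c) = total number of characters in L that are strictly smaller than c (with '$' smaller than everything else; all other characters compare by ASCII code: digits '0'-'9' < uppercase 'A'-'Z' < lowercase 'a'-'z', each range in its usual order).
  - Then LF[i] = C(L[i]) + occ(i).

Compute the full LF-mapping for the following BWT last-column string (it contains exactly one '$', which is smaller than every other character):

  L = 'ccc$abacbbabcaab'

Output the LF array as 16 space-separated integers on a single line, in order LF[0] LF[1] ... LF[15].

Answer: 11 12 13 0 1 6 2 14 7 8 3 9 15 4 5 10

Derivation:
Char counts: '$':1, 'a':5, 'b':5, 'c':5
C (first-col start): C('$')=0, C('a')=1, C('b')=6, C('c')=11
L[0]='c': occ=0, LF[0]=C('c')+0=11+0=11
L[1]='c': occ=1, LF[1]=C('c')+1=11+1=12
L[2]='c': occ=2, LF[2]=C('c')+2=11+2=13
L[3]='$': occ=0, LF[3]=C('$')+0=0+0=0
L[4]='a': occ=0, LF[4]=C('a')+0=1+0=1
L[5]='b': occ=0, LF[5]=C('b')+0=6+0=6
L[6]='a': occ=1, LF[6]=C('a')+1=1+1=2
L[7]='c': occ=3, LF[7]=C('c')+3=11+3=14
L[8]='b': occ=1, LF[8]=C('b')+1=6+1=7
L[9]='b': occ=2, LF[9]=C('b')+2=6+2=8
L[10]='a': occ=2, LF[10]=C('a')+2=1+2=3
L[11]='b': occ=3, LF[11]=C('b')+3=6+3=9
L[12]='c': occ=4, LF[12]=C('c')+4=11+4=15
L[13]='a': occ=3, LF[13]=C('a')+3=1+3=4
L[14]='a': occ=4, LF[14]=C('a')+4=1+4=5
L[15]='b': occ=4, LF[15]=C('b')+4=6+4=10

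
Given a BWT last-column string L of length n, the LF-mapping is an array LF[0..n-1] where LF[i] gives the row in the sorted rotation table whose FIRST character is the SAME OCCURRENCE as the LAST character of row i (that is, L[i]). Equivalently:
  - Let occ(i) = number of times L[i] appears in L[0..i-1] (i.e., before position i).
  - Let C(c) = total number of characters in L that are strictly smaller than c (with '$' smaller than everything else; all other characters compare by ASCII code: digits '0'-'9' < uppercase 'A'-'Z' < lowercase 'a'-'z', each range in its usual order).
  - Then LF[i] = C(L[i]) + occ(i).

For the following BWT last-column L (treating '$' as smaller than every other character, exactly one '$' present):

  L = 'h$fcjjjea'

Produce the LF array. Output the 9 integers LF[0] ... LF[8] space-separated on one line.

Char counts: '$':1, 'a':1, 'c':1, 'e':1, 'f':1, 'h':1, 'j':3
C (first-col start): C('$')=0, C('a')=1, C('c')=2, C('e')=3, C('f')=4, C('h')=5, C('j')=6
L[0]='h': occ=0, LF[0]=C('h')+0=5+0=5
L[1]='$': occ=0, LF[1]=C('$')+0=0+0=0
L[2]='f': occ=0, LF[2]=C('f')+0=4+0=4
L[3]='c': occ=0, LF[3]=C('c')+0=2+0=2
L[4]='j': occ=0, LF[4]=C('j')+0=6+0=6
L[5]='j': occ=1, LF[5]=C('j')+1=6+1=7
L[6]='j': occ=2, LF[6]=C('j')+2=6+2=8
L[7]='e': occ=0, LF[7]=C('e')+0=3+0=3
L[8]='a': occ=0, LF[8]=C('a')+0=1+0=1

Answer: 5 0 4 2 6 7 8 3 1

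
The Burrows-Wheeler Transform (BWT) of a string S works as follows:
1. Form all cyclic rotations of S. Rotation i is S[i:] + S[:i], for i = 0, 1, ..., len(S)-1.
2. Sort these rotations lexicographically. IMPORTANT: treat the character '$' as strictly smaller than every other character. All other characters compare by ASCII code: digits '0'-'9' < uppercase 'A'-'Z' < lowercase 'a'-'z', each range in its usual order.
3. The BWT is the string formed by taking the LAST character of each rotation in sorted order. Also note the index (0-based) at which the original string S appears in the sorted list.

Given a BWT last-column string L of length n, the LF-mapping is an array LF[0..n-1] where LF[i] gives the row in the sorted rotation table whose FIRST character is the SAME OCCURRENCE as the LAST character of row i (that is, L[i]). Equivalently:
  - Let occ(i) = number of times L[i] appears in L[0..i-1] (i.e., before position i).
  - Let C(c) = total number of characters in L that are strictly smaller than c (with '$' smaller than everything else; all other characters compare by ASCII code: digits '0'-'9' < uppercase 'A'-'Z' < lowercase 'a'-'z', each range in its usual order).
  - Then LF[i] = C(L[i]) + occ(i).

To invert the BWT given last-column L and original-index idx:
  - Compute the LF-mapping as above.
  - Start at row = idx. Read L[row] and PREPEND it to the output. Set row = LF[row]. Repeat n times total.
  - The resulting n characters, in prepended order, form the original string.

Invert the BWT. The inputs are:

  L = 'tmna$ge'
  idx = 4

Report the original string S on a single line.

LF mapping: 6 4 5 1 0 3 2
Walk LF starting at row 4, prepending L[row]:
  step 1: row=4, L[4]='$', prepend. Next row=LF[4]=0
  step 2: row=0, L[0]='t', prepend. Next row=LF[0]=6
  step 3: row=6, L[6]='e', prepend. Next row=LF[6]=2
  step 4: row=2, L[2]='n', prepend. Next row=LF[2]=5
  step 5: row=5, L[5]='g', prepend. Next row=LF[5]=3
  step 6: row=3, L[3]='a', prepend. Next row=LF[3]=1
  step 7: row=1, L[1]='m', prepend. Next row=LF[1]=4
Reversed output: magnet$

Answer: magnet$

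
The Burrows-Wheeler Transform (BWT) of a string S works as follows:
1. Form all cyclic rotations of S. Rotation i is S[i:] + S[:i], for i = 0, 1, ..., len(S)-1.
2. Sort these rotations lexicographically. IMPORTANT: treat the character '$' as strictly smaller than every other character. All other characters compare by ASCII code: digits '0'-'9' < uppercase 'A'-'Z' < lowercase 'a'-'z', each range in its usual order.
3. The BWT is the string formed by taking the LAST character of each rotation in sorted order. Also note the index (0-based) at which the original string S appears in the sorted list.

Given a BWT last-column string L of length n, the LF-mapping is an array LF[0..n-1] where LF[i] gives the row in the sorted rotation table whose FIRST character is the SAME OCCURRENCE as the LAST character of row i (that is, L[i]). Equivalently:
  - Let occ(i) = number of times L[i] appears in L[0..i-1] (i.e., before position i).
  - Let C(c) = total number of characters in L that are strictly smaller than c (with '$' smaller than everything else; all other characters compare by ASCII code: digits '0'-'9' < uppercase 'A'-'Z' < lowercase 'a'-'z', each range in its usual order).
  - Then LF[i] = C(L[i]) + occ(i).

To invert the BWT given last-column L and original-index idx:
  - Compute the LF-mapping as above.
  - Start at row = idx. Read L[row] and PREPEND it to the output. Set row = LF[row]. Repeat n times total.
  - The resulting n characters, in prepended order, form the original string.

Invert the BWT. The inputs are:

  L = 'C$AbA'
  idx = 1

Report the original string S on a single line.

Answer: AAbC$

Derivation:
LF mapping: 3 0 1 4 2
Walk LF starting at row 1, prepending L[row]:
  step 1: row=1, L[1]='$', prepend. Next row=LF[1]=0
  step 2: row=0, L[0]='C', prepend. Next row=LF[0]=3
  step 3: row=3, L[3]='b', prepend. Next row=LF[3]=4
  step 4: row=4, L[4]='A', prepend. Next row=LF[4]=2
  step 5: row=2, L[2]='A', prepend. Next row=LF[2]=1
Reversed output: AAbC$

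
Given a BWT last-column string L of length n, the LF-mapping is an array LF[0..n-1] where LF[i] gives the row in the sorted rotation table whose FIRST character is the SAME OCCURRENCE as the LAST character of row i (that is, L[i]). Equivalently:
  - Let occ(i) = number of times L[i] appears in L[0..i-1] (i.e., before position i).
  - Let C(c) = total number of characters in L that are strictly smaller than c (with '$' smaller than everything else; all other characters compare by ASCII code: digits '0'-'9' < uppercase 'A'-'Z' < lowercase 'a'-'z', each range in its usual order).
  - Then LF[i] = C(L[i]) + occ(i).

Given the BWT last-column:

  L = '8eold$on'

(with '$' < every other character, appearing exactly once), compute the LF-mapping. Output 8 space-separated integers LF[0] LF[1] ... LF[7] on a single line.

Char counts: '$':1, '8':1, 'd':1, 'e':1, 'l':1, 'n':1, 'o':2
C (first-col start): C('$')=0, C('8')=1, C('d')=2, C('e')=3, C('l')=4, C('n')=5, C('o')=6
L[0]='8': occ=0, LF[0]=C('8')+0=1+0=1
L[1]='e': occ=0, LF[1]=C('e')+0=3+0=3
L[2]='o': occ=0, LF[2]=C('o')+0=6+0=6
L[3]='l': occ=0, LF[3]=C('l')+0=4+0=4
L[4]='d': occ=0, LF[4]=C('d')+0=2+0=2
L[5]='$': occ=0, LF[5]=C('$')+0=0+0=0
L[6]='o': occ=1, LF[6]=C('o')+1=6+1=7
L[7]='n': occ=0, LF[7]=C('n')+0=5+0=5

Answer: 1 3 6 4 2 0 7 5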